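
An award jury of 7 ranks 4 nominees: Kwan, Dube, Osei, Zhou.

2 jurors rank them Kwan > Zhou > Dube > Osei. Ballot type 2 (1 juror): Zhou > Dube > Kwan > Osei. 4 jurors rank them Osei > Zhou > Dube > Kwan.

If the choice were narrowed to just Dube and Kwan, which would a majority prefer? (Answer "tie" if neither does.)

Dube

Ballots ranking Dube above Kwan: 1 + 4 = 5.
Ballots ranking Kwan above Dube: 7 − 5 = 2.
Dube wins the head-to-head 5–2.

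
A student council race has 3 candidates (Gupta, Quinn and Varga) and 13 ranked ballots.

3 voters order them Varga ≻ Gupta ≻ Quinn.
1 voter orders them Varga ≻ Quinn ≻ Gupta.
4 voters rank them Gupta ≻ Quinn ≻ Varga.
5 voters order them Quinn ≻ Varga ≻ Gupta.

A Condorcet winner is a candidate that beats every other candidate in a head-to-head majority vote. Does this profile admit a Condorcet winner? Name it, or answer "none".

Check each pair by majority over 13 ballots:
Gupta–Quinn: Gupta 7–6.
Gupta vs Varga: 4 to 9, Varga.
Quinn vs Varga: Quinn, 9–4.
Each candidate drops at least one matchup (Gupta loses to Varga; Quinn loses to Gupta; Varga loses to Quinn); the cycle Gupta → Quinn → Varga → Gupta rules out a Condorcet winner.

none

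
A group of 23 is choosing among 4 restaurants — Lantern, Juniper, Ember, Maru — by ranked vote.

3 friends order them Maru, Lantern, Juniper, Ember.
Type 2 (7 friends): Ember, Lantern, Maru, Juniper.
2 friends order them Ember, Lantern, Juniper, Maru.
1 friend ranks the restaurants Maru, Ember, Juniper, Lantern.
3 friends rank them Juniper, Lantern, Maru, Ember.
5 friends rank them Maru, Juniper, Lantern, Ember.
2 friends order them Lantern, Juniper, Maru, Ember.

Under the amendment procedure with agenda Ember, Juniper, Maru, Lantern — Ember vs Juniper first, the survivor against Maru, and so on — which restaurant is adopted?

Lantern

Round 1: Ember vs Juniper — 10–13, Juniper advances.
Round 2: Juniper vs Maru — 7–16, Maru advances.
Round 3: Maru vs Lantern — 9–14, Lantern advances.
The agenda winner is Lantern.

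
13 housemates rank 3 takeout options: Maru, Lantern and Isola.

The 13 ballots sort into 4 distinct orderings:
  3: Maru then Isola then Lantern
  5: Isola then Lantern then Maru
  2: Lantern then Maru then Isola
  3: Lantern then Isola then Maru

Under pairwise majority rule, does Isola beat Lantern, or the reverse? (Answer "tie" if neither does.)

Ballots ranking Isola above Lantern: 3 + 5 = 8.
Ballots ranking Lantern above Isola: 13 − 8 = 5.
Isola wins the head-to-head 8–5.

Isola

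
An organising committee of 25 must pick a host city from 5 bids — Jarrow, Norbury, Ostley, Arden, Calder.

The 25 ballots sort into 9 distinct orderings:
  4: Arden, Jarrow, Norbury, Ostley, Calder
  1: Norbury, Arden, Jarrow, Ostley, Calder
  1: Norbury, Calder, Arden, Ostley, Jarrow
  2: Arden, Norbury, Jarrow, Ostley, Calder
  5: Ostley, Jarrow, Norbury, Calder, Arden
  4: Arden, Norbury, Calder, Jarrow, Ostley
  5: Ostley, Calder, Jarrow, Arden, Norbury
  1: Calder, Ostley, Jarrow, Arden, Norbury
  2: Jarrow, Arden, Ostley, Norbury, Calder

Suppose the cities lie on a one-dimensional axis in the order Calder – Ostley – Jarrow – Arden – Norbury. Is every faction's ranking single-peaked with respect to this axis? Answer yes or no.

no

Axis positions: Calder=1, Ostley=2, Jarrow=3, Arden=4, Norbury=5.
Faction 1 (peak Arden at position 4): ranking walks positions 4-3-5-2-1, expanding outward from the peak — single-peaked.
Faction 2 (peak Norbury at position 5): ranking walks positions 5-4-3-2-1, expanding outward from the peak — single-peaked.
Faction 3: ranking walks positions 5-1-4-2-3; Calder is ranked above Arden even though Arden lies between Calder and the peak Norbury on the axis — preferences dip and rise again. Not single-peaked.
Faction 4 (peak Arden at position 4): ranking walks positions 4-5-3-2-1, expanding outward from the peak — single-peaked.
Faction 5: ranking walks positions 2-3-5-1-4; Norbury is ranked above Arden even though Arden lies between Norbury and the peak Ostley on the axis — preferences dip and rise again. Not single-peaked.
Faction 6: ranking walks positions 4-5-1-3-2; Calder is ranked above Jarrow even though Jarrow lies between Calder and the peak Arden on the axis — preferences dip and rise again. Not single-peaked.
Faction 7 (peak Ostley at position 2): ranking walks positions 2-1-3-4-5, expanding outward from the peak — single-peaked.
Faction 8 (peak Calder at position 1): ranking walks positions 1-2-3-4-5, expanding outward from the peak — single-peaked.
Faction 9 (peak Jarrow at position 3): ranking walks positions 3-4-2-5-1, expanding outward from the peak — single-peaked.
Faction 3 violates single-peakedness, so the profile is not single-peaked on this axis.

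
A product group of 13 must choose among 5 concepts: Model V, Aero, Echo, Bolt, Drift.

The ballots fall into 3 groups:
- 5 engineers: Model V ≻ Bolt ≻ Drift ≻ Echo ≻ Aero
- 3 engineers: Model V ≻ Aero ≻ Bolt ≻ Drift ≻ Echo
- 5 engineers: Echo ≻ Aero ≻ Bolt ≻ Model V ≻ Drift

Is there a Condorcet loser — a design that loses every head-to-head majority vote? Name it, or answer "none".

none

Head-to-head results (13 engineers):
Model V–Aero: Model V 8–5.
Model V vs Echo: Model V wins 8–5.
Model V vs Bolt: Model V preferred on 5+3 = 8 ballots; Model V wins 8–5.
Model V–Drift: Model V 13–0.
Aero–Echo: Echo 10–3.
Aero–Bolt: Aero 8–5.
Aero–Drift: Aero 8–5.
Echo vs Bolt: Bolt wins 8–5.
Echo vs Drift: Echo preferred on 5 ballots; Drift wins 8–5.
Bolt vs Drift: Bolt wins 13–0.
No design is winless: Model V beats Aero; Aero beats Bolt; Echo beats Aero; Bolt beats Echo; Drift beats Echo. There is no Condorcet loser.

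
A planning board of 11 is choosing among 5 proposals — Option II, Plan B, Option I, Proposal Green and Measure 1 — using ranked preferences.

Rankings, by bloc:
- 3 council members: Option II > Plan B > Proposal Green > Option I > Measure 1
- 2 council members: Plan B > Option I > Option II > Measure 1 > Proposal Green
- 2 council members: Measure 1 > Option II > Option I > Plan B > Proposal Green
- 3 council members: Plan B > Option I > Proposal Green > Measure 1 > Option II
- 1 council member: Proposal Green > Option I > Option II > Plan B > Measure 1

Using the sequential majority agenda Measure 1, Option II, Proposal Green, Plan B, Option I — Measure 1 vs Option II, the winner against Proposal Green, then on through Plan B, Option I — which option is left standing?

Round 1: Measure 1 vs Option II — 5–6, Option II advances.
Round 2: Option II vs Proposal Green — 7–4, Option II advances.
Round 3: Option II vs Plan B — 6–5, Option II advances.
Round 4: Option II vs Option I — 5–6, Option I advances.
The agenda winner is Option I.

Option I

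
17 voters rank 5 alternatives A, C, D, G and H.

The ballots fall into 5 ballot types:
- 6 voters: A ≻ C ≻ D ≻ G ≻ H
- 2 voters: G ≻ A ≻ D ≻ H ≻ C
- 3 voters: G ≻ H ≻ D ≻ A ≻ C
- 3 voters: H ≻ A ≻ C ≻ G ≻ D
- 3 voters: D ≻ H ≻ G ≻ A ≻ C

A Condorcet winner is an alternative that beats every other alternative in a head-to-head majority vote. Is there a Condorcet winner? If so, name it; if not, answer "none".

none

Check each pair by majority over 17 ballots:
A–C: A 17–0.
A vs D: A, 11–6.
A vs G: A, 9–8.
A vs H: H, 9–8.
C vs D: C, 9–8.
C vs G: C wins 9–8.
C vs H: H wins 11–6.
D vs G: D, 9–8.
D–H: D 11–6.
G vs H: G, 11–6.
Each alternative drops at least one matchup (A loses to H; C loses to A; D loses to A; G loses to A; H loses to D); the cycle A → D → H → A rules out a Condorcet winner.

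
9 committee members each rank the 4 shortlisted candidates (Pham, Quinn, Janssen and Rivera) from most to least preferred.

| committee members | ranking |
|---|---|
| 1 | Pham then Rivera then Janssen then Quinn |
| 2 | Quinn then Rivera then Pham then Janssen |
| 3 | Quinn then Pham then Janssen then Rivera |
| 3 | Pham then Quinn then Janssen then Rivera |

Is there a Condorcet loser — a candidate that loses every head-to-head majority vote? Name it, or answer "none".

Head-to-head results (9 committee members):
Pham vs Quinn: Quinn wins 5–4.
Pham vs Janssen: Pham, 9–0.
Pham vs Rivera: Pham wins 7–2.
Quinn–Janssen: Quinn 8–1.
Quinn vs Rivera: 8 to 1, Quinn.
Janssen–Rivera: Janssen 6–3.
Rivera loses to every other candidate — it is the Condorcet loser.

Rivera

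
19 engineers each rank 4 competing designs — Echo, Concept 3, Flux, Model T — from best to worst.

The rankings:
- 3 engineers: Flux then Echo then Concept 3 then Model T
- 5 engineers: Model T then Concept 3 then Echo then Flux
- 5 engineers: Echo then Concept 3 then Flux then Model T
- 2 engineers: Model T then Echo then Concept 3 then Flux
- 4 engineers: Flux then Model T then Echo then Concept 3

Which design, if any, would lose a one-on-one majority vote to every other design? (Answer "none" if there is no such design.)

Head-to-head results (19 engineers):
Echo vs Concept 3: Echo wins 14–5.
Echo vs Flux: 5+5+2 = 12 for Echo, 7 for Flux — Echo by 12–7.
Echo vs Model T: 8 to 11, Model T.
Concept 3 vs Flux: Concept 3 wins 12–7.
Concept 3–Model T: Model T 11–8.
Flux vs Model T: Flux preferred on 3+5+4 = 12 ballots; Flux wins 12–7.
No design is winless: Echo beats Concept 3; Concept 3 beats Flux; Flux beats Model T; Model T beats Echo. There is no Condorcet loser.

none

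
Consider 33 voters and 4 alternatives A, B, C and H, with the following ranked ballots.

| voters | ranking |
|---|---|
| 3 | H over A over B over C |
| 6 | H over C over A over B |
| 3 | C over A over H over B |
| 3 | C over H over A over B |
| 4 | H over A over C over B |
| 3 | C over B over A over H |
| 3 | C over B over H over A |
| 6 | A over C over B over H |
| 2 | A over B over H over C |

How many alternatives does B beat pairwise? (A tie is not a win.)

B against each rival (33 voters):
B vs A: 6 to 27, A.
B–C: C 28–5.
B vs H: 14 to 19, H.
B beats no one; loses to A, C, H — 0 pairwise wins.

0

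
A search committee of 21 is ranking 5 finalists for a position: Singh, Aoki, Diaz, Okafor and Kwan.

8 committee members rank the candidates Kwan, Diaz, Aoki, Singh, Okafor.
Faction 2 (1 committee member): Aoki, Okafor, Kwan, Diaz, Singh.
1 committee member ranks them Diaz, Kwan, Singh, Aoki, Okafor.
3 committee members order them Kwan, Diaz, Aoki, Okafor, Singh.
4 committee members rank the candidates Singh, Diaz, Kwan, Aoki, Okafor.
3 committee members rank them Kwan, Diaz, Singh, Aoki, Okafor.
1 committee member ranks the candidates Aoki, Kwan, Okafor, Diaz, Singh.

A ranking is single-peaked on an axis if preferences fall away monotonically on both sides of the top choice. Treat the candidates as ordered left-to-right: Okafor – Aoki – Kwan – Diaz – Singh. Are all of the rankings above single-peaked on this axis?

Axis positions: Okafor=1, Aoki=2, Kwan=3, Diaz=4, Singh=5.
Faction 1 (peak Kwan at position 3): ranking walks positions 3-4-2-5-1, expanding outward from the peak — single-peaked.
Faction 2 (peak Aoki at position 2): ranking walks positions 2-1-3-4-5, expanding outward from the peak — single-peaked.
Faction 3 (peak Diaz at position 4): ranking walks positions 4-3-5-2-1, expanding outward from the peak — single-peaked.
Faction 4 (peak Kwan at position 3): ranking walks positions 3-4-2-1-5, expanding outward from the peak — single-peaked.
Faction 5 (peak Singh at position 5): ranking walks positions 5-4-3-2-1, expanding outward from the peak — single-peaked.
Faction 6 (peak Kwan at position 3): ranking walks positions 3-4-5-2-1, expanding outward from the peak — single-peaked.
Faction 7 (peak Aoki at position 2): ranking walks positions 2-3-1-4-5, expanding outward from the peak — single-peaked.
Every ranking is single-peaked on this axis.

yes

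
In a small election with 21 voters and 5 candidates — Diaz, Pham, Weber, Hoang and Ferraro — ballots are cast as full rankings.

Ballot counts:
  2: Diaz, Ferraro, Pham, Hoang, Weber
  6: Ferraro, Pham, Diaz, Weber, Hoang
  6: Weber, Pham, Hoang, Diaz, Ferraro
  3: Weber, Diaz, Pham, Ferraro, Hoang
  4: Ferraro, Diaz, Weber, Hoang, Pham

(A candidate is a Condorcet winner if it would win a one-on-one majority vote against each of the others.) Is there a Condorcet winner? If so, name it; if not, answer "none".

none

Head-to-head results (21 voters):
Diaz vs Pham: 9 to 12, Pham.
Diaz vs Weber: Diaz, 12–9.
Diaz vs Hoang: Diaz wins 15–6.
Diaz vs Ferraro: 11 to 10, Diaz.
Pham vs Weber: Pham preferred on 2+6 = 8 ballots; Weber wins 13–8.
Pham vs Hoang: 2+6+6+3 = 17 for Pham, 4 for Hoang — Pham by 17–4.
Pham vs Ferraro: 6+3 = 9 for Pham, 12 for Ferraro — Ferraro by 12–9.
Weber vs Hoang: 19 to 2, Weber.
Weber vs Ferraro: Weber preferred on 6+3 = 9 ballots; Ferraro wins 12–9.
Hoang vs Ferraro: Ferraro wins 15–6.
Each candidate drops at least one matchup (Diaz loses to Pham; Pham loses to Weber; Weber loses to Diaz; Hoang loses to Diaz; Ferraro loses to Diaz); the cycle Diaz > Weber > Pham > Diaz rules out a Condorcet winner.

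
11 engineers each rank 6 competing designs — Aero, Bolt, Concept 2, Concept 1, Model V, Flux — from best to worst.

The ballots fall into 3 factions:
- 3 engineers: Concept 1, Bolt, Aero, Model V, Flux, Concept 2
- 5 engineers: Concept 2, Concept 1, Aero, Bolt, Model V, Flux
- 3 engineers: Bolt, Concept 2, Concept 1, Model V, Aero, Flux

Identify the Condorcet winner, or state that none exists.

Pairwise majorities:
Aero vs Bolt: Aero preferred on 5 ballots; Bolt wins 6–5.
Aero vs Concept 2: Aero preferred on 3 ballots; Concept 2 wins 8–3.
Aero vs Concept 1: 0 to 11, Concept 1.
Aero vs Model V: Aero is ranked higher on 3+5 = 8 ballots, Model V on 3. Aero wins 8–3.
Aero vs Flux: 11 to 0, Aero.
Bolt vs Concept 2: 3+3 = 6 for Bolt, 5 for Concept 2 — Bolt by 6–5.
Bolt vs Concept 1: Bolt preferred on 3 ballots; Concept 1 wins 8–3.
Bolt vs Model V: Bolt is ranked higher on 3+5+3 = 11 ballots, Model V on 0. Bolt wins 11–0.
Bolt vs Flux: Bolt preferred on 3+5+3 = 11 ballots; Bolt wins 11–0.
Concept 2 vs Concept 1: Concept 2 preferred on 5+3 = 8 ballots; Concept 2 wins 8–3.
Concept 2 vs Model V: Concept 2 preferred on 5+3 = 8 ballots; Concept 2 wins 8–3.
Concept 2 vs Flux: Concept 2 preferred on 5+3 = 8 ballots; Concept 2 wins 8–3.
Concept 1 vs Model V: Concept 1 preferred on 3+5+3 = 11 ballots; Concept 1 wins 11–0.
Concept 1 vs Flux: 11 to 0, Concept 1.
Model V vs Flux: 3+5+3 = 11 for Model V, 0 for Flux — Model V by 11–0.
Every design loses at least once (Aero loses to Bolt; Bolt loses to Concept 1; Concept 2 loses to Bolt; Concept 1 loses to Concept 2; Model V loses to Aero; Flux loses to Aero). The majority relation contains the cycle Bolt → Concept 2 → Concept 1 → Bolt, so there is no Condorcet winner.

none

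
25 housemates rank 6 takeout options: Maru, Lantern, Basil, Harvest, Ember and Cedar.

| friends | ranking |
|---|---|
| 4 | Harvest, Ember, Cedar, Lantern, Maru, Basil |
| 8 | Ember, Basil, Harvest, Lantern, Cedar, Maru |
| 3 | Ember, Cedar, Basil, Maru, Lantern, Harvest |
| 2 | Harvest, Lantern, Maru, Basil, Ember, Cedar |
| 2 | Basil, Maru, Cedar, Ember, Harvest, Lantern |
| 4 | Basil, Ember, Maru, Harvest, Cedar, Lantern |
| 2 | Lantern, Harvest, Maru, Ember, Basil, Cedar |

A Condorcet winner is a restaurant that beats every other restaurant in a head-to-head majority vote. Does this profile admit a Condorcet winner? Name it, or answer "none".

Head-to-head results (25 friends):
Maru vs Lantern: Maru is ranked higher on 3+2+4 = 9 ballots, Lantern on 16. Lantern wins 16–9.
Maru vs Basil: Maru preferred on 4+2+2 = 8 ballots; Basil wins 17–8.
Maru vs Harvest: Maru preferred on 3+2+4 = 9 ballots; Harvest wins 16–9.
Maru vs Ember: 6 to 19, Ember.
Maru vs Cedar: 10 to 15, Cedar.
Lantern vs Basil: Lantern is ranked higher on 4+2+2 = 8 ballots, Basil on 17. Basil wins 17–8.
Lantern vs Harvest: Lantern preferred on 3+2 = 5 ballots; Harvest wins 20–5.
Lantern vs Ember: Lantern is ranked higher on 2+2 = 4 ballots, Ember on 21. Ember wins 21–4.
Lantern vs Cedar: Lantern preferred on 8+2+2 = 12 ballots; Cedar wins 13–12.
Basil vs Harvest: Basil is ranked higher on 8+3+2+4 = 17 ballots, Harvest on 8. Basil wins 17–8.
Basil vs Ember: 8 to 17, Ember.
Basil vs Cedar: 18 to 7, Basil.
Harvest vs Ember: Harvest preferred on 4+2+2 = 8 ballots; Ember wins 17–8.
Harvest vs Cedar: 20 to 5, Harvest.
Ember vs Cedar: 4+8+3+2+4+2 = 23 for Ember, 2 for Cedar — Ember by 23–2.
Ember defeats every rival head-to-head and is the Condorcet winner.

Ember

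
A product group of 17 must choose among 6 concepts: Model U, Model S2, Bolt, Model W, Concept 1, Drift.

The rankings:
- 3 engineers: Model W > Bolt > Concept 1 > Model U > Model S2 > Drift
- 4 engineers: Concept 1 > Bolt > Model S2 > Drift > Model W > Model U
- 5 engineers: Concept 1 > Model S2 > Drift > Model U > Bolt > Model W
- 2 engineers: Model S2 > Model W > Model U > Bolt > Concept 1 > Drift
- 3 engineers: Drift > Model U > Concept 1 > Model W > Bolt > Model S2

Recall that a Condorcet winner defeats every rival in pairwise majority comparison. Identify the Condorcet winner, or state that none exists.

Concept 1

Head-to-head results (17 engineers):
Model U vs Model S2: Model S2 wins 11–6.
Model U vs Bolt: Model U wins 10–7.
Model U–Model W: Model W 9–8.
Model U vs Concept 1: Concept 1, 12–5.
Model U vs Drift: Drift, 12–5.
Model S2 vs Bolt: Bolt wins 10–7.
Model S2–Model W: Model S2 11–6.
Model S2 vs Concept 1: Concept 1 wins 15–2.
Model S2 vs Drift: Model S2 wins 14–3.
Bolt vs Model W: Bolt wins 9–8.
Bolt vs Concept 1: Concept 1, 12–5.
Bolt vs Drift: Bolt wins 9–8.
Model W–Concept 1: Concept 1 12–5.
Model W vs Drift: Drift wins 12–5.
Concept 1 vs Drift: Concept 1 wins 14–3.
Concept 1 wins every pairwise contest, so Concept 1 is the Condorcet winner.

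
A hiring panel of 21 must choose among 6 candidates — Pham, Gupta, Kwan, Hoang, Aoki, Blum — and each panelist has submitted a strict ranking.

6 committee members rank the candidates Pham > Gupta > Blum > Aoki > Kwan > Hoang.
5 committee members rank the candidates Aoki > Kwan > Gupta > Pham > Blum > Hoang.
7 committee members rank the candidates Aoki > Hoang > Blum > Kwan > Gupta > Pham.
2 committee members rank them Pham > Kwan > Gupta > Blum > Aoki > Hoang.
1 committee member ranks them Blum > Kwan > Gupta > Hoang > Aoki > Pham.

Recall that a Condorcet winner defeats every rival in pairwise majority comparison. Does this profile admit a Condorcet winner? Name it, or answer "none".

Head-to-head results (21 committee members):
Pham vs Gupta: Gupta wins 13–8.
Pham vs Kwan: Pham is ranked higher on 6+2 = 8 ballots, Kwan on 13. Kwan wins 13–8.
Pham vs Hoang: 6+5+2 = 13 for Pham, 8 for Hoang — Pham by 13–8.
Pham vs Aoki: 6+2 = 8 for Pham, 13 for Aoki — Aoki by 13–8.
Pham–Blum: Pham 13–8.
Gupta vs Kwan: Kwan wins 15–6.
Gupta vs Hoang: Gupta is ranked higher on 6+5+2+1 = 14 ballots, Hoang on 7. Gupta wins 14–7.
Gupta vs Aoki: 9 to 12, Aoki.
Gupta vs Blum: 6+5+2 = 13 for Gupta, 8 for Blum — Gupta by 13–8.
Kwan vs Hoang: Kwan wins 14–7.
Kwan vs Aoki: 2+1 = 3 for Kwan, 18 for Aoki — Aoki by 18–3.
Kwan vs Blum: Kwan preferred on 5+2 = 7 ballots; Blum wins 14–7.
Hoang vs Aoki: 1 to 20, Aoki.
Hoang vs Blum: Blum wins 14–7.
Aoki vs Blum: 5+7 = 12 for Aoki, 9 for Blum — Aoki by 12–9.
Aoki wins every pairwise contest, so Aoki is the Condorcet winner.

Aoki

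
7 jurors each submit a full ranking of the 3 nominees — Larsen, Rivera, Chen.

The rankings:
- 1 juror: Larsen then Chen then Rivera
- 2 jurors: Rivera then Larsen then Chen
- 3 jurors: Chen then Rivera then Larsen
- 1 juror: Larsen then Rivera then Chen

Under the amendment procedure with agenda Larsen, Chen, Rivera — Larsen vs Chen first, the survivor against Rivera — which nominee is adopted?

Round 1: Larsen vs Chen — 4–3, Larsen advances.
Round 2: Larsen vs Rivera — 2–5, Rivera advances.
The agenda winner is Rivera.

Rivera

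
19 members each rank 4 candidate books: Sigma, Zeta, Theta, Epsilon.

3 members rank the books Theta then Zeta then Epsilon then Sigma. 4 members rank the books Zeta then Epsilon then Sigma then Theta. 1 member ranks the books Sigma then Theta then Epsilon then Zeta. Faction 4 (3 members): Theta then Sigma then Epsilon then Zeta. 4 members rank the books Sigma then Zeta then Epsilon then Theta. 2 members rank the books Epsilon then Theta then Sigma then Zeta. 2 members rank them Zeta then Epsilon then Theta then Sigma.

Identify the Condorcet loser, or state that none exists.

none

Pairwise majorities:
Sigma vs Zeta: Sigma is ranked higher on 1+3+4+2 = 10 ballots, Zeta on 9. Sigma wins 10–9.
Sigma vs Theta: 9 to 10, Theta.
Sigma vs Epsilon: Epsilon, 11–8.
Zeta–Theta: Zeta 10–9.
Zeta vs Epsilon: 13 to 6, Zeta.
Theta vs Epsilon: Epsilon, 12–7.
No book is winless: Sigma beats Zeta; Zeta beats Theta; Theta beats Sigma; Epsilon beats Sigma. There is no Condorcet loser.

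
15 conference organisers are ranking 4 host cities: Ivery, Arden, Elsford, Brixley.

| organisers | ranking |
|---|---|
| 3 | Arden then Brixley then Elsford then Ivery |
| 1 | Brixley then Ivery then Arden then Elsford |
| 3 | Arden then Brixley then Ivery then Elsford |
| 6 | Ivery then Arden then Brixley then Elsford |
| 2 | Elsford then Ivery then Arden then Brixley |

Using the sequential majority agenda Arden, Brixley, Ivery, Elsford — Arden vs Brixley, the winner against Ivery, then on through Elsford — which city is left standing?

Round 1: Arden vs Brixley — 14–1, Arden advances.
Round 2: Arden vs Ivery — 6–9, Ivery advances.
Round 3: Ivery vs Elsford — 10–5, Ivery advances.
The agenda winner is Ivery.

Ivery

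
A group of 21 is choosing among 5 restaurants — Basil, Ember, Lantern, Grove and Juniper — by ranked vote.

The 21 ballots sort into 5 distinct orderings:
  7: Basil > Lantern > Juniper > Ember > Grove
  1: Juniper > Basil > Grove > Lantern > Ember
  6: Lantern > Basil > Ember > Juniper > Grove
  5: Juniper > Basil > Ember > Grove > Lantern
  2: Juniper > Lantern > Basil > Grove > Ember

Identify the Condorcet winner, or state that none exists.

Basil

Check each pair by majority over 21 ballots:
Basil vs Ember: Basil wins 21–0.
Basil vs Lantern: Basil, 13–8.
Basil vs Grove: 7+1+6+5+2 = 21 for Basil, 0 for Grove — Basil by 21–0.
Basil vs Juniper: Basil wins 13–8.
Ember vs Lantern: 5 to 16, Lantern.
Ember–Grove: Ember 18–3.
Ember vs Juniper: Juniper, 15–6.
Lantern vs Grove: Lantern, 15–6.
Lantern vs Juniper: Lantern, 13–8.
Grove vs Juniper: 0 for Grove, 21 for Juniper — Juniper by 21–0.
Basil wins every pairwise contest, so Basil is the Condorcet winner.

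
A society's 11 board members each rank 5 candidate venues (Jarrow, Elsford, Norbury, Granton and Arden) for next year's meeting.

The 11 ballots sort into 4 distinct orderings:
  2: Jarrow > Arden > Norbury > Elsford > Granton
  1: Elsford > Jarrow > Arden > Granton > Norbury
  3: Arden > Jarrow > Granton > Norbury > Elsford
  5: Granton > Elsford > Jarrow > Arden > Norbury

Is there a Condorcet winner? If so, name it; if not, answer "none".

Pairwise majorities:
Jarrow vs Elsford: Elsford wins 6–5.
Jarrow vs Norbury: Jarrow wins 11–0.
Jarrow vs Granton: Jarrow wins 6–5.
Jarrow vs Arden: Jarrow, 8–3.
Elsford vs Norbury: Elsford, 6–5.
Elsford vs Granton: Granton wins 8–3.
Elsford–Arden: Elsford 6–5.
Norbury vs Granton: Granton, 9–2.
Norbury vs Arden: Arden wins 11–0.
Granton vs Arden: Arden wins 6–5.
Each city drops at least one matchup (Jarrow loses to Elsford; Elsford loses to Granton; Norbury loses to Jarrow; Granton loses to Jarrow; Arden loses to Jarrow); the cycle Jarrow beats Granton beats Elsford beats Jarrow rules out a Condorcet winner.

none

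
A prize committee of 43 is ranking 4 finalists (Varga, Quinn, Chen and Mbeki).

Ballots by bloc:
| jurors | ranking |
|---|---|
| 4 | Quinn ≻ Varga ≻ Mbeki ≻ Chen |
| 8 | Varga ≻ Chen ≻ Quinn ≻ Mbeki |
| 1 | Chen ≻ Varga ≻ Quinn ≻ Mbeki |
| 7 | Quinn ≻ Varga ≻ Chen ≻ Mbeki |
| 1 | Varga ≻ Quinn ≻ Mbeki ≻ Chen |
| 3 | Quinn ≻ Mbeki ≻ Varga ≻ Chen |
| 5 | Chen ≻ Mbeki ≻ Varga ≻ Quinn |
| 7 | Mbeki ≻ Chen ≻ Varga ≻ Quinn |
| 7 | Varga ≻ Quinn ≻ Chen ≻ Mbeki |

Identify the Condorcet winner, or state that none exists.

Pairwise majorities:
Varga vs Quinn: Varga wins 29–14.
Varga vs Chen: Varga wins 30–13.
Varga vs Mbeki: Varga, 28–15.
Quinn–Chen: Quinn 22–21.
Quinn vs Mbeki: Quinn wins 31–12.
Chen vs Mbeki: Chen, 28–15.
Varga beats each of Quinn, Chen, Mbeki — Varga is the Condorcet winner.

Varga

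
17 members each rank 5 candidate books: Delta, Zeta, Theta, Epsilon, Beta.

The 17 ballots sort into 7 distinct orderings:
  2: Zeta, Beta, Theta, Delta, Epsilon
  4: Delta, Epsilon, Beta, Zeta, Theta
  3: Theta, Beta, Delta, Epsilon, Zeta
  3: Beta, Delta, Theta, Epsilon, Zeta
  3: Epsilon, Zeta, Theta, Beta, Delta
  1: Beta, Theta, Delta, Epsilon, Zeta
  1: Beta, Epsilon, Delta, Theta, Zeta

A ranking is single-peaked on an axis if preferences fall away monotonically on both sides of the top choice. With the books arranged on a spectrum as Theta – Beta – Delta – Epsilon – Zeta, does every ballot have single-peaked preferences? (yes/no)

Axis positions: Theta=1, Beta=2, Delta=3, Epsilon=4, Zeta=5.
Cluster 1: ranking walks positions 5-2-1-3-4; Beta is ranked above Epsilon even though Epsilon lies between Beta and the peak Zeta on the axis — preferences dip and rise again. Not single-peaked.
Cluster 2 (peak Delta at position 3): ranking walks positions 3-4-2-5-1, expanding outward from the peak — single-peaked.
Cluster 3 (peak Theta at position 1): ranking walks positions 1-2-3-4-5, expanding outward from the peak — single-peaked.
Cluster 4 (peak Beta at position 2): ranking walks positions 2-3-1-4-5, expanding outward from the peak — single-peaked.
Cluster 5: ranking walks positions 4-5-1-2-3; Theta is ranked above Delta even though Delta lies between Theta and the peak Epsilon on the axis — preferences dip and rise again. Not single-peaked.
Cluster 6 (peak Beta at position 2): ranking walks positions 2-1-3-4-5, expanding outward from the peak — single-peaked.
Cluster 7: ranking walks positions 2-4-3-1-5; Epsilon is ranked above Delta even though Delta lies between Epsilon and the peak Beta on the axis — preferences dip and rise again. Not single-peaked.
Cluster 1 violates single-peakedness, so the profile is not single-peaked on this axis.

no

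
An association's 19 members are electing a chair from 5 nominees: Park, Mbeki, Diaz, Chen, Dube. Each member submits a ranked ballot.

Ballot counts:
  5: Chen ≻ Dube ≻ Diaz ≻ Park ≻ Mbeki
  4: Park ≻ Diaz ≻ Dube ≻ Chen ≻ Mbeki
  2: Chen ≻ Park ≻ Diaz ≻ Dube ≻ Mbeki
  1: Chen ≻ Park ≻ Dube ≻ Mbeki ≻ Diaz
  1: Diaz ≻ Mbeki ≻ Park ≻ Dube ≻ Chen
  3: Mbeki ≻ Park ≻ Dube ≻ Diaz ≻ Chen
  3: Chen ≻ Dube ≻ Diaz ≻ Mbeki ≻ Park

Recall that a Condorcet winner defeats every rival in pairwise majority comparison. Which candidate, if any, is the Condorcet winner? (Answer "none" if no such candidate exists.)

Pairwise majorities:
Park–Mbeki: Park 12–7.
Park vs Diaz: Park, 10–9.
Park–Chen: Chen 11–8.
Park vs Dube: Park wins 11–8.
Mbeki vs Diaz: Mbeki preferred on 1+3 = 4 ballots; Diaz wins 15–4.
Mbeki vs Chen: 4 to 15, Chen.
Mbeki vs Dube: Dube, 15–4.
Diaz–Chen: Chen 11–8.
Diaz–Dube: Dube 12–7.
Chen–Dube: Chen 11–8.
Chen defeats every rival head-to-head and is the Condorcet winner.

Chen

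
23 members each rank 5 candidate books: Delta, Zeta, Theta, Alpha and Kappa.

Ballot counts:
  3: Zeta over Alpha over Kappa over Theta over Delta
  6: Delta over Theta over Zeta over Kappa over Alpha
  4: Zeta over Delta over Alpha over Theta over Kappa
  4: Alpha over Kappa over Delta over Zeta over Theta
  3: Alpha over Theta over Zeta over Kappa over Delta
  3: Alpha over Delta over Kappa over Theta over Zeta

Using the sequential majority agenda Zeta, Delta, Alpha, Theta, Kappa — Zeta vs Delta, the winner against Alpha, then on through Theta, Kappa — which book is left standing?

Round 1: Zeta vs Delta — 10–13, Delta advances.
Round 2: Delta vs Alpha — 10–13, Alpha advances.
Round 3: Alpha vs Theta — 17–6, Alpha advances.
Round 4: Alpha vs Kappa — 17–6, Alpha advances.
The agenda winner is Alpha.

Alpha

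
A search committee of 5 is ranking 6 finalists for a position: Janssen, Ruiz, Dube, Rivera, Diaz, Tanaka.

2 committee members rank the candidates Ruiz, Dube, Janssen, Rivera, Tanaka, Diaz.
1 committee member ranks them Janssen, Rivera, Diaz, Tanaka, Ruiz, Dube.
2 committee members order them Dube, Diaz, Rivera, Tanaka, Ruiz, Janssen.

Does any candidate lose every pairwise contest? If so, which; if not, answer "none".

Head-to-head results (5 committee members):
Janssen vs Ruiz: Ruiz, 4–1.
Janssen vs Dube: 1 for Janssen, 4 for Dube — Dube by 4–1.
Janssen vs Rivera: 3 to 2, Janssen.
Janssen vs Diaz: 3 to 2, Janssen.
Janssen vs Tanaka: Janssen, 3–2.
Ruiz vs Dube: 3 to 2, Ruiz.
Ruiz vs Rivera: Rivera wins 3–2.
Ruiz vs Diaz: 2 for Ruiz, 3 for Diaz — Diaz by 3–2.
Ruiz vs Tanaka: Ruiz preferred on 2 ballots; Tanaka wins 3–2.
Dube vs Rivera: Dube wins 4–1.
Dube vs Diaz: 4 to 1, Dube.
Dube vs Tanaka: Dube is ranked higher on 2+2 = 4 ballots, Tanaka on 1. Dube wins 4–1.
Rivera–Diaz: Rivera 3–2.
Rivera vs Tanaka: 5 to 0, Rivera.
Diaz vs Tanaka: 1+2 = 3 for Diaz, 2 for Tanaka — Diaz by 3–2.
Every candidate wins at least one matchup (Janssen beats Rivera; Ruiz beats Janssen; Dube beats Janssen; Rivera beats Ruiz; Diaz beats Ruiz; Tanaka beats Ruiz), so there is no Condorcet loser.

none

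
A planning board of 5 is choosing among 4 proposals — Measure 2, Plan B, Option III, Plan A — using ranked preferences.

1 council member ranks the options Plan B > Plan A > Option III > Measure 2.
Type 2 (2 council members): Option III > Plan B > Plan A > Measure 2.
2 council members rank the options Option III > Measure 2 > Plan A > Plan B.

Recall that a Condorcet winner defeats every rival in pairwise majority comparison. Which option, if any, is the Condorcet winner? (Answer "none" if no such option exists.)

Head-to-head results (5 council members):
Measure 2 vs Plan B: Measure 2 is ranked higher on 2 ballots, Plan B on 3. Plan B wins 3–2.
Measure 2 vs Option III: 0 to 5, Option III.
Measure 2 vs Plan A: 2 for Measure 2, 3 for Plan A — Plan A by 3–2.
Plan B–Option III: Option III 4–1.
Plan B–Plan A: Plan B 3–2.
Option III–Plan A: Option III 4–1.
Option III beats each of Measure 2, Plan B, Plan A — Option III is the Condorcet winner.

Option III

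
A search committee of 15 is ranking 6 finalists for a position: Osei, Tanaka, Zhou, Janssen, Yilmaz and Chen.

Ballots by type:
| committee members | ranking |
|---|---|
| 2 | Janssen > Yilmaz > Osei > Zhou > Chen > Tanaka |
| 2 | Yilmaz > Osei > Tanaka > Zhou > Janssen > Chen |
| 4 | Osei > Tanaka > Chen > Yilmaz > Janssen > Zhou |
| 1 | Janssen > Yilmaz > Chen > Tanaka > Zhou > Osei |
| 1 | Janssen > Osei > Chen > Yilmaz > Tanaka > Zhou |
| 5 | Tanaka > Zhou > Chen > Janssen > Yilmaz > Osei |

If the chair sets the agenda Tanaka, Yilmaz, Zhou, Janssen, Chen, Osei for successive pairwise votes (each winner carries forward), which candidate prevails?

Round 1: Tanaka vs Yilmaz — 9–6, Tanaka advances.
Round 2: Tanaka vs Zhou — 13–2, Tanaka advances.
Round 3: Tanaka vs Janssen — 11–4, Tanaka advances.
Round 4: Tanaka vs Chen — 11–4, Tanaka advances.
Round 5: Tanaka vs Osei — 6–9, Osei advances.
The agenda winner is Osei.

Osei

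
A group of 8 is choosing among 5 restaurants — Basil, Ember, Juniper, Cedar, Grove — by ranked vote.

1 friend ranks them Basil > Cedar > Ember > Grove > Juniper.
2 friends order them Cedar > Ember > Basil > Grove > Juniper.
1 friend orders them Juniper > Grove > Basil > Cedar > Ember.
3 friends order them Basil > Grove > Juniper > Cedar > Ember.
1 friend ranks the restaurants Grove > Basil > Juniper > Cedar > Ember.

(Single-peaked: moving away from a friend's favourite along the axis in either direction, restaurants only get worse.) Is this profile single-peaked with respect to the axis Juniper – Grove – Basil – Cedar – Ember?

yes

Axis positions: Juniper=1, Grove=2, Basil=3, Cedar=4, Ember=5.
Type 1 (peak Basil at position 3): ranking walks positions 3-4-5-2-1, expanding outward from the peak — single-peaked.
Type 2 (peak Cedar at position 4): ranking walks positions 4-5-3-2-1, expanding outward from the peak — single-peaked.
Type 3 (peak Juniper at position 1): ranking walks positions 1-2-3-4-5, expanding outward from the peak — single-peaked.
Type 4 (peak Basil at position 3): ranking walks positions 3-2-1-4-5, expanding outward from the peak — single-peaked.
Type 5 (peak Grove at position 2): ranking walks positions 2-3-1-4-5, expanding outward from the peak — single-peaked.
Every ranking is single-peaked on this axis.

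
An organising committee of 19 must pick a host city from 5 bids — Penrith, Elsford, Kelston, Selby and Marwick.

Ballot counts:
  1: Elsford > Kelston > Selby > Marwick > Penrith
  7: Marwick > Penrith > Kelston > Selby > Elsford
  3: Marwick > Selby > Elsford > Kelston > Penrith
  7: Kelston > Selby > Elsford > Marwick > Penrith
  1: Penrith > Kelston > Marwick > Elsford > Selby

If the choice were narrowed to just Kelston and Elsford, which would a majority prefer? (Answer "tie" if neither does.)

Kelston

Ballots ranking Kelston above Elsford: 7 + 7 + 1 = 15.
Ballots ranking Elsford above Kelston: 19 − 15 = 4.
Kelston wins the head-to-head 15–4.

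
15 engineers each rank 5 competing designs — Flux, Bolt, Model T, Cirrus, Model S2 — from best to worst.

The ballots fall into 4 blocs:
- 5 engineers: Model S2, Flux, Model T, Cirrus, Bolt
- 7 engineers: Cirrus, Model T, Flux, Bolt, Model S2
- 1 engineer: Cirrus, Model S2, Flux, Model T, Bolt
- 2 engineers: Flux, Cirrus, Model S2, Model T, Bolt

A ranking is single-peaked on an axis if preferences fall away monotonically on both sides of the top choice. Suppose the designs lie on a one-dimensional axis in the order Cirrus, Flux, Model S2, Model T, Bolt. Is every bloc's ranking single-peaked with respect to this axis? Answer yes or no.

Axis positions: Cirrus=1, Flux=2, Model S2=3, Model T=4, Bolt=5.
Bloc 1 (peak Model S2 at position 3): ranking walks positions 3-2-4-1-5, expanding outward from the peak — single-peaked.
Bloc 2: ranking walks positions 1-4-2-5-3; Model T is ranked above Flux even though Flux lies between Model T and the peak Cirrus on the axis — preferences dip and rise again. Not single-peaked.
Bloc 3: ranking walks positions 1-3-2-4-5; Model S2 is ranked above Flux even though Flux lies between Model S2 and the peak Cirrus on the axis — preferences dip and rise again. Not single-peaked.
Bloc 4 (peak Flux at position 2): ranking walks positions 2-1-3-4-5, expanding outward from the peak — single-peaked.
Bloc 2 violates single-peakedness, so the profile is not single-peaked on this axis.

no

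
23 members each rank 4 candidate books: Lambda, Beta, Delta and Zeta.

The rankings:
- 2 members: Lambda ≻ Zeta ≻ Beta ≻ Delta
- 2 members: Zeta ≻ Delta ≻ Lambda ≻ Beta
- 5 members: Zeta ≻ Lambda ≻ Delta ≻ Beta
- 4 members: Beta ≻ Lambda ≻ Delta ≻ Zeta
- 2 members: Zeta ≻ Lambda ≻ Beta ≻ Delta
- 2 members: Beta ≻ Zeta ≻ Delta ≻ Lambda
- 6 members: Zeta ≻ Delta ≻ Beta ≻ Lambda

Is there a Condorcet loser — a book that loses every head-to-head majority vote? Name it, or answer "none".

none

Head-to-head results (23 members):
Lambda vs Beta: Beta wins 12–11.
Lambda vs Delta: Lambda, 13–10.
Lambda vs Zeta: Zeta, 17–6.
Beta vs Delta: 2+4+2+2 = 10 for Beta, 13 for Delta — Delta by 13–10.
Beta–Zeta: Zeta 17–6.
Delta vs Zeta: Zeta wins 19–4.
Every book wins at least one matchup (Lambda beats Delta; Beta beats Lambda; Delta beats Beta; Zeta beats Lambda), so there is no Condorcet loser.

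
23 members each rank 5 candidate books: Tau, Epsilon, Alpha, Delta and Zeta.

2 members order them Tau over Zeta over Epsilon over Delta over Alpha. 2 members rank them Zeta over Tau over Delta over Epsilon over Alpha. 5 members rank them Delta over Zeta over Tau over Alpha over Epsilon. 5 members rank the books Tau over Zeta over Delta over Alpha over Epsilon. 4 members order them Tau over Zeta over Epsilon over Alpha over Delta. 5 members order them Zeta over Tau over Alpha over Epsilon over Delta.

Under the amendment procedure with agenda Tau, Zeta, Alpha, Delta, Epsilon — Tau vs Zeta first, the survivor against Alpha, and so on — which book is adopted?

Zeta

Round 1: Tau vs Zeta — 11–12, Zeta advances.
Round 2: Zeta vs Alpha — 23–0, Zeta advances.
Round 3: Zeta vs Delta — 18–5, Zeta advances.
Round 4: Zeta vs Epsilon — 23–0, Zeta advances.
Zeta survives the agenda.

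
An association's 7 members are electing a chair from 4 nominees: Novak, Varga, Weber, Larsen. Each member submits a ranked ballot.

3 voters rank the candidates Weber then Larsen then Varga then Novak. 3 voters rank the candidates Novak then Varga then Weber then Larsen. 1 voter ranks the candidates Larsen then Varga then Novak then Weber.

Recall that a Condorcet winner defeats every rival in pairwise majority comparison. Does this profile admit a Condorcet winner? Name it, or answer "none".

Head-to-head results (7 voters):
Novak vs Varga: Varga wins 4–3.
Novak vs Weber: Novak preferred on 3+1 = 4 ballots; Novak wins 4–3.
Novak vs Larsen: 3 for Novak, 4 for Larsen — Larsen by 4–3.
Varga vs Weber: Varga wins 4–3.
Varga vs Larsen: Larsen wins 4–3.
Weber vs Larsen: 3+3 = 6 for Weber, 1 for Larsen — Weber by 6–1.
No candidate is unbeaten: Novak loses to Varga; Varga loses to Larsen; Weber loses to Novak; Larsen loses to Weber. In particular Novak → Weber → Larsen → Novak is a majority cycle — no Condorcet winner exists.

none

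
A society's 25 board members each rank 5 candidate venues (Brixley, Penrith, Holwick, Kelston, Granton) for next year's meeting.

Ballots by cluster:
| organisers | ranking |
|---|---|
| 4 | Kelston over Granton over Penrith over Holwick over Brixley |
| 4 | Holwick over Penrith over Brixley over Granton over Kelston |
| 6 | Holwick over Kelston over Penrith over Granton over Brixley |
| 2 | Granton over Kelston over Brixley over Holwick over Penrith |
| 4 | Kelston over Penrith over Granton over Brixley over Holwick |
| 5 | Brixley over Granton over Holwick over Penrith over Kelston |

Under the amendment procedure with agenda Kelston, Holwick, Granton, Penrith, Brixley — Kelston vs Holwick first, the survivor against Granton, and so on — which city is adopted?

Round 1: Kelston vs Holwick — 10–15, Holwick advances.
Round 2: Holwick vs Granton — 10–15, Granton advances.
Round 3: Granton vs Penrith — 11–14, Penrith advances.
Round 4: Penrith vs Brixley — 18–7, Penrith advances.
Penrith survives the agenda.

Penrith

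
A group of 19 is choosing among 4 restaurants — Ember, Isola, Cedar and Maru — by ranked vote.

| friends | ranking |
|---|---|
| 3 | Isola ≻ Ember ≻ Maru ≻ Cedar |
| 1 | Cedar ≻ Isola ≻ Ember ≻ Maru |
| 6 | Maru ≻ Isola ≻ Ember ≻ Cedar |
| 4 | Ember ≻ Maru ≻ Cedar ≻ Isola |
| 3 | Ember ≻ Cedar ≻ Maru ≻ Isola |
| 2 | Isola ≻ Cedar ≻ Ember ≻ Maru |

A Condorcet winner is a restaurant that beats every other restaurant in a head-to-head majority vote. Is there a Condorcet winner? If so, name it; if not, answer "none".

none

Pairwise majorities:
Ember vs Isola: Isola wins 12–7.
Ember vs Cedar: 16 to 3, Ember.
Ember–Maru: Ember 13–6.
Isola vs Cedar: Isola wins 11–8.
Isola vs Maru: 6 to 13, Maru.
Cedar vs Maru: Cedar is ranked higher on 1+3+2 = 6 ballots, Maru on 13. Maru wins 13–6.
No restaurant is unbeaten: Ember loses to Isola; Isola loses to Maru; Cedar loses to Ember; Maru loses to Ember. In particular Ember → Maru → Isola → Ember is a majority cycle — no Condorcet winner exists.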